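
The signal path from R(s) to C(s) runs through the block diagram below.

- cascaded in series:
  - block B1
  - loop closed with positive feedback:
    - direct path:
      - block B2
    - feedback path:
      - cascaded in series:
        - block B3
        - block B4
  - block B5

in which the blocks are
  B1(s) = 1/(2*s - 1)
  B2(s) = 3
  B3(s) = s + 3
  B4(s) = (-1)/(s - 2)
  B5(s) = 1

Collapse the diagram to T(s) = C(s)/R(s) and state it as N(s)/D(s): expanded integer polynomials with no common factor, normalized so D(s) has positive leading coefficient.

1. series reduction of B3, B4 gives (-s - 3)/(s - 2)
2. apply the feedback formula to B2, (B3*B4) gives (3*s - 6)/(4*s + 7)
3. cascade B1, [B2/(1-B2*(B3*B4))], B5 - this is the overall T(s), already in the required normalized form

Therefore the answer is (3*s - 6)/(8*s^2 + 10*s - 7).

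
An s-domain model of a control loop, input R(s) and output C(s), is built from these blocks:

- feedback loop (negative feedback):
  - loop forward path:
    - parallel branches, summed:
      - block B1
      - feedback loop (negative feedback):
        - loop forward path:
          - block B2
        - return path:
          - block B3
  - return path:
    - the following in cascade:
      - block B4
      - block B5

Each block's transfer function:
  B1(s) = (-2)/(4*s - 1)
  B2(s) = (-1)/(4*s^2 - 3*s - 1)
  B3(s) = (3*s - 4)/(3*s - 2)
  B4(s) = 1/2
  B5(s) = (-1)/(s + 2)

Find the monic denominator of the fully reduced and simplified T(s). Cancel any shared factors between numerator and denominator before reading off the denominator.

(1) reduce the feedback loop with forward B2 and return B3: (2 - 3*s)/(12*s^3 - 17*s^2 + 6)
(2) parallel reduction of B1, [B2/(1+B2*B3)]: (-24*s^3 + 22*s^2 + 11*s - 14)/(48*s^4 - 80*s^3 + 17*s^2 + 24*s - 6)
(3) multiply B4, B5 (series): (-1)/(2*s + 4)
(4) close the feedback loop around (B1+[B2/(1+B2*B3)]), (B4*B5): (-48*s^4 - 52*s^3 + 110*s^2 + 16*s - 56)/(96*s^5 + 32*s^4 - 262*s^3 + 94*s^2 + 73*s - 10)
No further cancellation is possible in the step-4 result, so that is T(s). Its denominator becomes monic after dividing by the leading coefficient 96.

Answer: s^5 + s^4/3 - 131*s^3/48 + 47*s^2/48 + 73*s/96 - 5/48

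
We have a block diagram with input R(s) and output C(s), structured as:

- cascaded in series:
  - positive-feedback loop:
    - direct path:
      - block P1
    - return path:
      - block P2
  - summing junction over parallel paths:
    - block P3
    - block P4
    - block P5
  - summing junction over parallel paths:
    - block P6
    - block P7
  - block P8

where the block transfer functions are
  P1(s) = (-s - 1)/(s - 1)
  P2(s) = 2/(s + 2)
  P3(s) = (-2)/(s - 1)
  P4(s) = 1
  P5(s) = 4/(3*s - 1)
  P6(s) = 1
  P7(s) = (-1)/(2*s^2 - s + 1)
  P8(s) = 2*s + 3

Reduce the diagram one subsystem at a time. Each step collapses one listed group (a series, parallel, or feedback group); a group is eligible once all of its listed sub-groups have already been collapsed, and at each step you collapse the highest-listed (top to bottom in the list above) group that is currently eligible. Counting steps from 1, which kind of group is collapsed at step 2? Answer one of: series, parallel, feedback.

Step 1. feedback reduction of P1, P2
Step 2. sum the parallel branches P3, P4, P5
Step 3. sum the parallel branches P6, P7
Step 4. cascade [P1/(1-P1*P2)], (P3+P4+P5), (P6+P7), P8
The group at step 2 is a parallel group.

Answer: parallel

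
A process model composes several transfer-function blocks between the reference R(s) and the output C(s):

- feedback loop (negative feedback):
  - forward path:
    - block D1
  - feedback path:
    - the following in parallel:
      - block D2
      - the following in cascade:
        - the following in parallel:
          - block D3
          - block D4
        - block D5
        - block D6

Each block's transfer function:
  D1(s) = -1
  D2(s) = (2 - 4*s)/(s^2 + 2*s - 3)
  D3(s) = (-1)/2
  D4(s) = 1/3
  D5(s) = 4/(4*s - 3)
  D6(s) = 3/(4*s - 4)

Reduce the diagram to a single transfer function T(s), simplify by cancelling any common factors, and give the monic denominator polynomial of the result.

Answer: s^3 + 21*s^2/4 - 75*s/8 + 33/8

Working:
Step 1 - reduce the parallel group D3, D4 -> (-1)/6
Step 2 - cascade (D3+D4), D5, D6 -> (-1)/(8*s^2 - 14*s + 6)
Step 3 - reduce the parallel group D2, ((D3+D4)*D5*D6) -> (-32*s^2 + 39*s - 15)/(8*s^3 + 10*s^2 - 36*s + 18)
Step 4 - feedback reduction of D1, (D2+((D3+D4)*D5*D6)) -> (-8*s^3 - 10*s^2 + 36*s - 18)/(8*s^3 + 42*s^2 - 75*s + 33)
T(s) is the step-4 result (common factors already cancelled). Leading coefficient of the denominator: 8. Divide through by 8 for the monic polynomial.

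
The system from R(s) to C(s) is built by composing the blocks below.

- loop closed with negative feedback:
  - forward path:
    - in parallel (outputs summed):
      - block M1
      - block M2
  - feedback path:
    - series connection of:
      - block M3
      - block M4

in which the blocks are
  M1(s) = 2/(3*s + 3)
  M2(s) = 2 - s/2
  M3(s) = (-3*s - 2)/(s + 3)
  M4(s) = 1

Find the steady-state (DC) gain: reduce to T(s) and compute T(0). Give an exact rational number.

First reduce the diagram to T(s).

Step 1 - add M1, M2 (parallel) gives (-3*s^2 + 9*s + 16)/(6*s + 6)
Step 2 - combine M3, M4 in series gives (-3*s - 2)/(s + 3)
Step 3 - feedback reduction of (M1+M2), (M3*M4) gives (-3*s^3 + 43*s + 48)/(9*s^3 - 15*s^2 - 42*s - 14)
That last expression is T(s); at s = 0 only the constant terms survive, so T(0) = 48/(-14) = -24/7.

Answer: -24/7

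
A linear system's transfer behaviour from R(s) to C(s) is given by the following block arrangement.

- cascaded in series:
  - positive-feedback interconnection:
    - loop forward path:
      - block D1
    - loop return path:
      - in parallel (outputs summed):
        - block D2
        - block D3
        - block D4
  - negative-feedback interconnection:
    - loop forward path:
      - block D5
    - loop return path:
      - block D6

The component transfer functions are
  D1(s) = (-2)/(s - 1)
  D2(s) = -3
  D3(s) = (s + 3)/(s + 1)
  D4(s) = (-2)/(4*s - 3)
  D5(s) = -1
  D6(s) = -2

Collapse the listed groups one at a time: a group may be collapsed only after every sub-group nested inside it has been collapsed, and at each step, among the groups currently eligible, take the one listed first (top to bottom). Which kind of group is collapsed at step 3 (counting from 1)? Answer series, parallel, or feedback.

[1] reduce the parallel group D2, D3, D4
[2] reduce the feedback loop with forward D1 and return (D2+D3+D4)
[3] reduce the feedback loop with forward D5 and return D6
[4] reduce the series chain [D1/(1-D1*(D2+D3+D4))], [D5/(1+D5*D6)]
So the answer for step 3 is feedback.

Therefore the answer is feedback.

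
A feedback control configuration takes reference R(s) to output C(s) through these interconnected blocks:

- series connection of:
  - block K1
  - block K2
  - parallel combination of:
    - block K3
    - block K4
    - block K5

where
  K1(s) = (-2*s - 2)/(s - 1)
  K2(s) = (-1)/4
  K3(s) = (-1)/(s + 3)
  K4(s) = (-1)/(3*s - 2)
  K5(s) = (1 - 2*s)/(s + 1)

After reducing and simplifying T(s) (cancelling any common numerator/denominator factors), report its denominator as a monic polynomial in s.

Step 1 - combine K3, K4, K5 in parallel gives (-6*s^3 - 15*s^2 + 14*s - 7)/(3*s^3 + 10*s^2 + s - 6)
Step 2 - cascade K1, K2, (K3+K4+K5) gives (-6*s^3 - 15*s^2 + 14*s - 7)/(6*s^3 + 8*s^2 - 26*s + 12)
The result of step 2 is T(s) in lowest terms. Its denominator has leading coefficient 6; dividing the denominator through by 6 makes it monic.

Hence the answer: s^3 + 4*s^2/3 - 13*s/3 + 2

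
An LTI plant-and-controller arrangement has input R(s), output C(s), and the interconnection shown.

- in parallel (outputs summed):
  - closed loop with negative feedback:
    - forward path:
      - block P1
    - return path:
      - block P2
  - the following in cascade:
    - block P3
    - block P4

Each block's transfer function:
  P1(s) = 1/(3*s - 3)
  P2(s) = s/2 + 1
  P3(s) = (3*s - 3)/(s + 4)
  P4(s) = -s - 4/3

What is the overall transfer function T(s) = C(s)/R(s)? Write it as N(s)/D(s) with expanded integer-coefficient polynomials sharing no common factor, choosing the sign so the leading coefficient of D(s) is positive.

First reduce the diagram to T(s).

Step 1 - reduce the feedback loop with forward P1 and return P2, giving 2/(7*s - 4)
Step 2 - reduce the series chain P3, P4, giving (-3*s^2 - s + 4)/(s + 4)
Step 3 - sum the parallel branches [P1/(1+P1*P2)], (P3*P4) - this is the overall T(s), already in the required normalized form

Answer: (-21*s^3 + 5*s^2 + 34*s - 8)/(7*s^2 + 24*s - 16)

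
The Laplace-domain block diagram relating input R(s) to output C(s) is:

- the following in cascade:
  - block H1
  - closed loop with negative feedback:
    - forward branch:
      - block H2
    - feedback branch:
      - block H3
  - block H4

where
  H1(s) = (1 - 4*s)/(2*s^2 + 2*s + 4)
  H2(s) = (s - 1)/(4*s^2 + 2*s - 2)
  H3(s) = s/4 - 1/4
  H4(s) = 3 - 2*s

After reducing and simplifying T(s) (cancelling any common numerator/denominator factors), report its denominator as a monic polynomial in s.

Step 1: collapse the loop (H2 forward, H3 return) -> (4*s - 4)/(17*s^2 + 6*s - 7)
Step 2: multiply H1, [H2/(1+H2*H3)], H4 (series) -> (16*s^3 - 44*s^2 + 34*s - 6)/(17*s^4 + 23*s^3 + 33*s^2 + 5*s - 14)
T(s) is the step-2 result (common factors already cancelled). Leading coefficient of the denominator: 17. Divide through by 17 for the monic polynomial.

Hence the answer: s^4 + 23*s^3/17 + 33*s^2/17 + 5*s/17 - 14/17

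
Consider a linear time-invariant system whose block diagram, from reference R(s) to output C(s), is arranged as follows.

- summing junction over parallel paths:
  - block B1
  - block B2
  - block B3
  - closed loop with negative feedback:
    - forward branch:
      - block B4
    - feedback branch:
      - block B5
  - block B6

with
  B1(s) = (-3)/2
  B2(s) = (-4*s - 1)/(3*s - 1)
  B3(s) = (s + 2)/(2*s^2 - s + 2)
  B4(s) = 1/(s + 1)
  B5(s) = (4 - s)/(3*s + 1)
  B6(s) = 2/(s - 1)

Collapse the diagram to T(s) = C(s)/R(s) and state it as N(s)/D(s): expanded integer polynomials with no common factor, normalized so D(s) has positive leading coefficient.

Step 1: close the feedback loop around B4, B5 -> (3*s + 1)/(3*s^2 + 3*s + 5)
Step 2: combine B1, B2, B3, [B4/(1+B4*B5)], B6 in parallel - this is the overall T(s), already in the required normalized form

Answer: (-102*s^6 + 183*s^5 - 185*s^4 + 408*s^3 - 245*s^2 + 231*s - 26)/(36*s^6 - 30*s^5 + 66*s^4 - 92*s^3 + 78*s^2 - 78*s + 20)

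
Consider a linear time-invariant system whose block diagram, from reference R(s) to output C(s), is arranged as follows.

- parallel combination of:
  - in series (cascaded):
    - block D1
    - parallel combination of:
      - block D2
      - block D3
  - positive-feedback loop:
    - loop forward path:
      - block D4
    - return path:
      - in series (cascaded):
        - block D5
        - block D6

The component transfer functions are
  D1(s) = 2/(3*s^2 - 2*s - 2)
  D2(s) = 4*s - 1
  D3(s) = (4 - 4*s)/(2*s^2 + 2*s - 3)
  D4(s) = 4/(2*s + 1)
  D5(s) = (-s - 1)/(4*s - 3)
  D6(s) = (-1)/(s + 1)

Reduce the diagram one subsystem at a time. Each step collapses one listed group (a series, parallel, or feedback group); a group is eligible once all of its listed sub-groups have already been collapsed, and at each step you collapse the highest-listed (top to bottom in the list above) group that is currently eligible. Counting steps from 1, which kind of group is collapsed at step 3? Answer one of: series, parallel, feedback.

Step 1. add D2, D3 (parallel)
Step 2. multiply D1, (D2+D3) (series)
Step 3. multiply D5, D6 (series)
Step 4. collapse the loop (D4 forward, (D5*D6) return)
Step 5. add (D1*(D2+D3)), [D4/(1-D4*(D5*D6))] (parallel)
The group at step 3 is a series group.

Therefore the answer is series.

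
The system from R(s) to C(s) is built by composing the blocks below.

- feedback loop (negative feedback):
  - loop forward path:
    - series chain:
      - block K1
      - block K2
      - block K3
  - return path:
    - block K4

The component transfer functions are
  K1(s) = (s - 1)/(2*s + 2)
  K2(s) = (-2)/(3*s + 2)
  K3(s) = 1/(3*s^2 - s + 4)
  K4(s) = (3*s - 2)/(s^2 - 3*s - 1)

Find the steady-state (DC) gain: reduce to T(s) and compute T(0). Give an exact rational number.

Step 1. cascade K1, K2, K3; result (1 - s)/(9*s^4 + 12*s^3 + 13*s^2 + 18*s + 8)
Step 2. reduce the feedback loop with forward (K1*K2*K3) and return K4; result (-s^3 + 4*s^2 - 2*s - 1)/(9*s^6 - 15*s^5 - 32*s^4 - 33*s^3 - 62*s^2 - 37*s - 10)
Step 2 gives the overall T(s). Then T(0) = -1/(-10) = 1/10.

Therefore the answer is 1/10.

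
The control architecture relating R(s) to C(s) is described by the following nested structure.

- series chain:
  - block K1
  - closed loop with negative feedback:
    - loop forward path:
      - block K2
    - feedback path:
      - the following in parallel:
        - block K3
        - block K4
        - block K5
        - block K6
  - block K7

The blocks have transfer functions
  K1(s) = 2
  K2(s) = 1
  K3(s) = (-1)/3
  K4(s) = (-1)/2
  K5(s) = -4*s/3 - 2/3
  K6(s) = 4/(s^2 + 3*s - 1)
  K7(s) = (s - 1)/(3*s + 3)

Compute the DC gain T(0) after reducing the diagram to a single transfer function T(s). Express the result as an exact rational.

The answer is 4/27.

Reasoning:
(1) combine K3, K4, K5, K6 in parallel = (-8*s^3 - 33*s^2 - 19*s + 33)/(6*s^2 + 18*s - 6)
(2) apply the feedback formula to K2, (K3+K4+K5+K6) = (-6*s^2 - 18*s + 6)/(8*s^3 + 27*s^2 + s - 27)
(3) cascade K1, [K2/(1+K2*(K3+K4+K5+K6))], K7 = (-4*s^3 - 8*s^2 + 16*s - 4)/(8*s^4 + 35*s^3 + 28*s^2 - 26*s - 27)
DC gain: substitute s = 0 into T(s) from step 3: T(0) = -4/(-27) = 4/27.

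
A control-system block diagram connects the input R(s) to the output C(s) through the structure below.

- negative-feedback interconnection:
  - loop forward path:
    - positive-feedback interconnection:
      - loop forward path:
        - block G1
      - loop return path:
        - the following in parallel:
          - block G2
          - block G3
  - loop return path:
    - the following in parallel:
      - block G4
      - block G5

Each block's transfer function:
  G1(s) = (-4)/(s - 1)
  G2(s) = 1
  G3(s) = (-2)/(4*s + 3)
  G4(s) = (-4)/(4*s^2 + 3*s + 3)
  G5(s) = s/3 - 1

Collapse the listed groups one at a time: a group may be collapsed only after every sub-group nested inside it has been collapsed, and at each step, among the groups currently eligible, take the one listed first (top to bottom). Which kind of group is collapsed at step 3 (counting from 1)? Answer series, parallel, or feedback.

Answer: parallel

Working:
(1) sum the parallel branches G2, G3
(2) apply the feedback formula to G1, (G2+G3)
(3) sum the parallel branches G4, G5
(4) close the feedback loop around [G1/(1-G1*(G2+G3))], (G4+G5)
Step 3 collapses a parallel group.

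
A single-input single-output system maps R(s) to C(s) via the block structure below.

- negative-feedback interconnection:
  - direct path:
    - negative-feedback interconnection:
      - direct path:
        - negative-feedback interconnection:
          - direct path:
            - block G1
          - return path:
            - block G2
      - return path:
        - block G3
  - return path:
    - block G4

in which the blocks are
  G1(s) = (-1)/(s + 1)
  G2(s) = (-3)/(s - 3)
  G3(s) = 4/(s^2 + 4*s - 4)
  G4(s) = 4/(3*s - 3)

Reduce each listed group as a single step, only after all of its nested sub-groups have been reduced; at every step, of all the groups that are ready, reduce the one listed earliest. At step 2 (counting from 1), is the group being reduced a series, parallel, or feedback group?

Step 1. close the feedback loop around G1, G2
Step 2. reduce the feedback loop with forward [G1/(1+G1*G2)] and return G3
Step 3. reduce the feedback loop with forward [[G1/(1+G1*G2)]/(1+[G1/(1+G1*G2)]*G3)] and return G4
The group at step 2 is a feedback group.

Hence the answer: feedback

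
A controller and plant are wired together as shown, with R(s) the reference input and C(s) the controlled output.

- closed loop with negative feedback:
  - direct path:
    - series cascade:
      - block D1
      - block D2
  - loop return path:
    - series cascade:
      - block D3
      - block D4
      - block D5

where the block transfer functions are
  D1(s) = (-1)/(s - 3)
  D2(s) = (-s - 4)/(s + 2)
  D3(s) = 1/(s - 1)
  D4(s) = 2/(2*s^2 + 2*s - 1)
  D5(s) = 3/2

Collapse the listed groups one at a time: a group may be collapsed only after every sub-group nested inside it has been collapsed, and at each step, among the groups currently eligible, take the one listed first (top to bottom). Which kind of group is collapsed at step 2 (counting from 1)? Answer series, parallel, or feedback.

(1) combine D1, D2 in series
(2) reduce the series chain D3, D4, D5
(3) collapse the loop ((D1*D2) forward, (D3*D4*D5) return)
At step 2 the group reduced is series.

Answer: series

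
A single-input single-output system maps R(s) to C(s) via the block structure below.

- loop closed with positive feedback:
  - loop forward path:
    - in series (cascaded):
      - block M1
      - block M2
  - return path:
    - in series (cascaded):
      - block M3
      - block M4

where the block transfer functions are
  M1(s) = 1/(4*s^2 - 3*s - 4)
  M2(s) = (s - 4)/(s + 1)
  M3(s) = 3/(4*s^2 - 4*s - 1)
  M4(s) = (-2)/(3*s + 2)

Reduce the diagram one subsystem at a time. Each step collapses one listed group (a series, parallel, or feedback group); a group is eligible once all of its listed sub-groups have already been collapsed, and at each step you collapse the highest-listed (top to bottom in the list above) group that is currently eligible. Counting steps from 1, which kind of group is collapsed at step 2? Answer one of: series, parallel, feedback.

Step 1 - cascade M1, M2
Step 2 - cascade M3, M4
Step 3 - collapse the loop ((M1*M2) forward, (M3*M4) return)
Step 2: series.

Final answer: series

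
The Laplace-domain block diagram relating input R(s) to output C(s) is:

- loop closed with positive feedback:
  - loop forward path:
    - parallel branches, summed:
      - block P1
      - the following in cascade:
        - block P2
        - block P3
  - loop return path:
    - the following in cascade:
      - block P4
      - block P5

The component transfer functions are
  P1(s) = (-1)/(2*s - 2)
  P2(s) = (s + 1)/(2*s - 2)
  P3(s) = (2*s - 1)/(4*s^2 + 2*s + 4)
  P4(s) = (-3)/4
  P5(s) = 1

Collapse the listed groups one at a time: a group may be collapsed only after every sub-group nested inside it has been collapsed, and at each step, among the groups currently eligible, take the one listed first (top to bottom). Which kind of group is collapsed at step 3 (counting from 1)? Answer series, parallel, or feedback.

The answer is series.

Reasoning:
Step 1. cascade P2, P3
Step 2. add P1, (P2*P3) (parallel)
Step 3. series reduction of P4, P5
Step 4. close the feedback loop around (P1+(P2*P3)), (P4*P5)
The group at step 3 is a series group.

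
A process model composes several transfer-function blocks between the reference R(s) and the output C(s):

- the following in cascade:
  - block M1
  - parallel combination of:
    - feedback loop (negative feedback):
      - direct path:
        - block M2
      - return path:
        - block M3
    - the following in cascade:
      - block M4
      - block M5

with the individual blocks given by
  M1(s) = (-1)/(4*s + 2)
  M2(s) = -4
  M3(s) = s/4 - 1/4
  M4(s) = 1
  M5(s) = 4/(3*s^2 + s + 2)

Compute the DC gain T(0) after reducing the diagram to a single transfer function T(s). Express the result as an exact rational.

(1) reduce the feedback loop with forward M2 and return M3 = 4/(s - 2)
(2) combine M4, M5 in series = 4/(3*s^2 + s + 2)
(3) combine [M2/(1+M2*M3)], (M4*M5) in parallel = (12*s^2 + 8*s)/(3*s^3 - 5*s^2 - 4)
(4) multiply M1, ([M2/(1+M2*M3)]+(M4*M5)) (series) = (-6*s^2 - 4*s)/(6*s^4 - 7*s^3 - 5*s^2 - 8*s - 4)
The step-4 result is T(s). Setting s = 0: T(0) = 0/(-4) = 0.

Answer: 0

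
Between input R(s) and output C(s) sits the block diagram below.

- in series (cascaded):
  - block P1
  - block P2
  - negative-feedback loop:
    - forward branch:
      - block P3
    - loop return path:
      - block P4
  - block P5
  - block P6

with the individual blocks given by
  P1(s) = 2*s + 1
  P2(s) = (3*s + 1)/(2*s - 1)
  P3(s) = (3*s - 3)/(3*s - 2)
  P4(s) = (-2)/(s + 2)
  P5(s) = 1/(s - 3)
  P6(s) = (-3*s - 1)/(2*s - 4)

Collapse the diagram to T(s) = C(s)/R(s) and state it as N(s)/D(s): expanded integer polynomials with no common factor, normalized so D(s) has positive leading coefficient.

Answer: (-54*s^5 - 117*s^4 + 21*s^3 + 99*s^2 + 45*s + 6)/(12*s^5 - 74*s^4 + 154*s^3 - 148*s^2 + 92*s - 24)

Working:
1. apply the feedback formula to P3, P4 gives (3*s^2 + 3*s - 6)/(3*s^2 - 2*s + 2)
2. multiply P1, P2, [P3/(1+P3*P4)], P5, P6 (series), giving the overall T(s)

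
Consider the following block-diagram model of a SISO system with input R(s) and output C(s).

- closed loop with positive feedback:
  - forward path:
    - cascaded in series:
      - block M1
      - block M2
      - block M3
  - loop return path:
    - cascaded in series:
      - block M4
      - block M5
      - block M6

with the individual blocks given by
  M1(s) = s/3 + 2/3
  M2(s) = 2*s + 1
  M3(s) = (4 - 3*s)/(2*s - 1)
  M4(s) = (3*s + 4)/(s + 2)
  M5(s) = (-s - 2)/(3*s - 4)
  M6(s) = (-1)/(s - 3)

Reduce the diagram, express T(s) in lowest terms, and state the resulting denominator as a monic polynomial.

(1) series reduction of M1, M2, M3, giving (-6*s^3 - 7*s^2 + 14*s + 8)/(6*s - 3)
(2) series reduction of M4, M5, M6, giving (3*s + 4)/(3*s^2 - 13*s + 12)
(3) feedback reduction of (M1*M2*M3), (M4*M5*M6), giving (-6*s^4 + 11*s^3 + 35*s^2 - 34*s - 24)/(6*s^3 + 29*s^2 + 5*s + 17)
T(s) is the step-3 result (common factors already cancelled). Leading coefficient of the denominator: 6. Divide through by 6 for the monic polynomial.

Final answer: s^3 + 29*s^2/6 + 5*s/6 + 17/6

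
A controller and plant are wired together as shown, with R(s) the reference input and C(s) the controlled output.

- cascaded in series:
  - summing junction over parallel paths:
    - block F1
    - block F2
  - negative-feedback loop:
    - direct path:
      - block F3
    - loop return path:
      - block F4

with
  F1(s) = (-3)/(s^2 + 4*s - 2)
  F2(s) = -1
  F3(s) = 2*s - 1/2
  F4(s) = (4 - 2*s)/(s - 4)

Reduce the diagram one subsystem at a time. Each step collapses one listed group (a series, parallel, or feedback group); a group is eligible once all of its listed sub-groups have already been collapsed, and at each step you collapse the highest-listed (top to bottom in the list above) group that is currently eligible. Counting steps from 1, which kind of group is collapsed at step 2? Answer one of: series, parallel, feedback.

Step 1. combine F1, F2 in parallel
Step 2. close the feedback loop around F3, F4
Step 3. combine (F1+F2), [F3/(1+F3*F4)] in series
Step 2 collapses a feedback group.

Answer: feedback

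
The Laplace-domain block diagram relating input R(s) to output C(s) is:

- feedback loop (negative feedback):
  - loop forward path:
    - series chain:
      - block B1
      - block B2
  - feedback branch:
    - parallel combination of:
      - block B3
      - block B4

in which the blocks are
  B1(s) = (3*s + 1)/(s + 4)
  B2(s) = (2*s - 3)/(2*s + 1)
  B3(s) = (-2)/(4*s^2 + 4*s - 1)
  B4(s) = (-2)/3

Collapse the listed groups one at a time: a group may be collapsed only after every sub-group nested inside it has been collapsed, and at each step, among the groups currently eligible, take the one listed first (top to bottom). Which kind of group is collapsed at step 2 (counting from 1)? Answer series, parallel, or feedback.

The answer is parallel.

Reasoning:
Step 1: multiply B1, B2 (series)
Step 2: reduce the parallel group B3, B4
Step 3: close the feedback loop around (B1*B2), (B3+B4)
So the answer for step 2 is parallel.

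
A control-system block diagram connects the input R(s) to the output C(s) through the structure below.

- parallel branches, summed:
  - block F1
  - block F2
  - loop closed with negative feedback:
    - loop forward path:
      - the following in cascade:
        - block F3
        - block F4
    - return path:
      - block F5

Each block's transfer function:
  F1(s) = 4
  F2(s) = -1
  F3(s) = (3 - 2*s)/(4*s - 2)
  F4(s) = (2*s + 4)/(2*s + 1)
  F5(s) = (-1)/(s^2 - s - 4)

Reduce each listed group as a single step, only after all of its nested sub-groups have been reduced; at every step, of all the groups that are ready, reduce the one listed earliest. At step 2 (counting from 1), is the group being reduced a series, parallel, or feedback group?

Reducing step by step:

Step 1 - series reduction of F3, F4
Step 2 - close the feedback loop around (F3*F4), F5
Step 3 - parallel reduction of F1, F2, [(F3*F4)/(1+(F3*F4)*F5)]
The group at step 2 is a feedback group.

Answer: feedback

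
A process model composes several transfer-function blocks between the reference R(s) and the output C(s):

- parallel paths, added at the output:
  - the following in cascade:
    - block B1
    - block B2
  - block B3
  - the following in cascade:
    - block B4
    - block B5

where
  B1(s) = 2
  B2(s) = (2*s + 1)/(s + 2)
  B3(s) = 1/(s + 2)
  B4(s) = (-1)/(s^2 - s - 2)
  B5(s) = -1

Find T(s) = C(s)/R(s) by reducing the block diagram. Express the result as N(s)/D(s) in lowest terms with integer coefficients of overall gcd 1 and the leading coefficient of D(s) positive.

First reduce the diagram to T(s).

Step 1: multiply B1, B2 (series); result (4*s + 2)/(s + 2)
Step 2: cascade B4, B5; result 1/(s^2 - s - 2)
Step 3: combine (B1*B2), B3, (B4*B5) in parallel, which is the overall transfer function T(s) = C(s)/R(s) in lowest terms

Answer: (4*s^3 - s^2 - 10*s - 4)/(s^3 + s^2 - 4*s - 4)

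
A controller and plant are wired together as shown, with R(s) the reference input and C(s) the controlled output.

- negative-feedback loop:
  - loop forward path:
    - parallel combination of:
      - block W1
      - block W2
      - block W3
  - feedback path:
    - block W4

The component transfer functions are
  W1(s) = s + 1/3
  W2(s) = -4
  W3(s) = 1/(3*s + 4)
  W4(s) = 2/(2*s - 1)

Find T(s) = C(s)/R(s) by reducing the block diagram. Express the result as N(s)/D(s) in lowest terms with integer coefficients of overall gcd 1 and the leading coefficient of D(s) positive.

Reducing step by step:

Step 1. parallel reduction of W1, W2, W3, giving (9*s^2 - 21*s - 41)/(9*s + 12)
Step 2. apply the feedback formula to (W1+W2+W3), W4; the result is T(s) itself (integer coefficients, no common factor, positive leading denominator coefficient)

Answer: (18*s^3 - 51*s^2 - 61*s + 41)/(36*s^2 - 27*s - 94)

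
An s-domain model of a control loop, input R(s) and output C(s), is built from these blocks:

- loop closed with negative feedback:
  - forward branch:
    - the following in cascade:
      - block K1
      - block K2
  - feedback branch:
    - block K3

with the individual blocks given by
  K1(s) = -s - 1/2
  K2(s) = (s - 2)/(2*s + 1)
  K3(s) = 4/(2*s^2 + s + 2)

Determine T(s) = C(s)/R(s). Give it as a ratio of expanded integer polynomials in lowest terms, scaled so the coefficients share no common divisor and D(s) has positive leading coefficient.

1. series reduction of K1, K2 gives 1 - s/2
2. collapse the loop ((K1*K2) forward, K3 return) - this is the overall T(s), already in the required normalized form

Final answer: (-2*s^3 + 3*s^2 + 4)/(4*s^2 - 2*s + 12)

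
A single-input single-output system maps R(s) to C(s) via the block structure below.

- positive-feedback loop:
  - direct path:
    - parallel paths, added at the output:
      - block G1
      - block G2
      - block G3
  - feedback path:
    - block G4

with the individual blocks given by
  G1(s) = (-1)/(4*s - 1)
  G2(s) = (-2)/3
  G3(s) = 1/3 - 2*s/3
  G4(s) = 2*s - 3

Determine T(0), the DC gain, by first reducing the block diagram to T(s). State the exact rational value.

Step 1: add G1, G2, G3 (parallel) -> (-8*s^2 - 2*s - 2)/(12*s - 3)
Step 2: reduce the feedback loop with forward (G1+G2+G3) and return G4 -> (-8*s^2 - 2*s - 2)/(16*s^3 - 20*s^2 + 10*s - 9)
Step 2 gives the overall T(s). Then T(0) = -2/(-9) = 2/9.

Final answer: 2/9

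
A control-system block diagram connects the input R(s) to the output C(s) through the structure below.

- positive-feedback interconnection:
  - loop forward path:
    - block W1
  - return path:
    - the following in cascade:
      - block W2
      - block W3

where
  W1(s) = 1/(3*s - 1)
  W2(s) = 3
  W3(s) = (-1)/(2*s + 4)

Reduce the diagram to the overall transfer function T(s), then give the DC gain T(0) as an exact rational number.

The answer is -4.

Reasoning:
1. reduce the series chain W2, W3; result (-3)/(2*s + 4)
2. close the feedback loop around W1, (W2*W3); result (2*s + 4)/(6*s^2 + 10*s - 1)
Step 2 gives the overall T(s). Then T(0) = 4/(-1) = -4.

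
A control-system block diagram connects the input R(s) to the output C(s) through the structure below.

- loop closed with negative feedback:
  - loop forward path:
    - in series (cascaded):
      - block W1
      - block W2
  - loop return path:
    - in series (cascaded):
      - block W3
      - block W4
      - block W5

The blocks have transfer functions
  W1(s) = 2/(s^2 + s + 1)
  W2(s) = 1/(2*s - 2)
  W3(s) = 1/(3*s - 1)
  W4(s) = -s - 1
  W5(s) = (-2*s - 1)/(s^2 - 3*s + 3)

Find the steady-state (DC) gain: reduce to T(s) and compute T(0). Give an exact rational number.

Step 1: combine W1, W2 in series -> 1/(s^3 - 1)
Step 2: multiply W3, W4, W5 (series) -> (2*s^2 + 3*s + 1)/(3*s^3 - 10*s^2 + 12*s - 3)
Step 3: collapse the loop ((W1*W2) forward, (W3*W4*W5) return) -> (3*s^3 - 10*s^2 + 12*s - 3)/(3*s^6 - 10*s^5 + 12*s^4 - 6*s^3 + 12*s^2 - 9*s + 4)
Evaluating the step-3 result (the overall T(s)) at s = 0 gives T(0) = -3/4.

Final answer: -3/4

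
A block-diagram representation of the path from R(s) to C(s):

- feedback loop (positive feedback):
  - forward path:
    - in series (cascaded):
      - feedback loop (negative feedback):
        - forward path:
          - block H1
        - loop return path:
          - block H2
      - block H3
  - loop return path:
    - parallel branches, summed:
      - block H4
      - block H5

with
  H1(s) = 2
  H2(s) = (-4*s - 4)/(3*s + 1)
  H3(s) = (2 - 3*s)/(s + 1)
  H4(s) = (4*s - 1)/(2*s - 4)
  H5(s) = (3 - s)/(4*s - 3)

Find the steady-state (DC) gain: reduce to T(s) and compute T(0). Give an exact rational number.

Reducing step by step:

[1] reduce the feedback loop with forward H1 and return H2; result (-6*s - 2)/(5*s + 7)
[2] combine [H1/(1+H1*H2)], H3 in series; result (18*s^2 - 6*s - 4)/(5*s^2 + 12*s + 7)
[3] add H4, H5 (parallel); result (14*s^2 - 6*s - 9)/(8*s^2 - 22*s + 12)
[4] feedback reduction of ([H1/(1+H1*H2)]*H3), (H4+H5); result (-72*s^4 + 222*s^3 - 158*s^2 - 8*s + 24)/(106*s^4 - 89*s^3 - 17*s^2 + 44*s - 24)
The step-4 result is T(s). Setting s = 0: T(0) = 24/(-24) = -1.

Answer: -1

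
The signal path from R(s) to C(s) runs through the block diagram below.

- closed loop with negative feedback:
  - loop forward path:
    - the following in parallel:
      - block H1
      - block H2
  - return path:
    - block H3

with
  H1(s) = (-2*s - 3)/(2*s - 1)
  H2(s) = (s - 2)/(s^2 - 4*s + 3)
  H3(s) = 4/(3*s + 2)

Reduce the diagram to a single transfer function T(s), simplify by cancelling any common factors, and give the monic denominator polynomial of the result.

Step 1. sum the parallel branches H1, H2: (-2*s^3 + 7*s^2 + s - 7)/(2*s^3 - 9*s^2 + 10*s - 3)
Step 2. collapse the loop ((H1+H2) forward, H3 return): (-6*s^4 + 17*s^3 + 17*s^2 - 19*s - 14)/(6*s^4 - 31*s^3 + 40*s^2 + 15*s - 34)
T(s) is the step-2 result (common factors already cancelled). Leading coefficient of the denominator: 6. Divide through by 6 for the monic polynomial.

Answer: s^4 - 31*s^3/6 + 20*s^2/3 + 5*s/2 - 17/3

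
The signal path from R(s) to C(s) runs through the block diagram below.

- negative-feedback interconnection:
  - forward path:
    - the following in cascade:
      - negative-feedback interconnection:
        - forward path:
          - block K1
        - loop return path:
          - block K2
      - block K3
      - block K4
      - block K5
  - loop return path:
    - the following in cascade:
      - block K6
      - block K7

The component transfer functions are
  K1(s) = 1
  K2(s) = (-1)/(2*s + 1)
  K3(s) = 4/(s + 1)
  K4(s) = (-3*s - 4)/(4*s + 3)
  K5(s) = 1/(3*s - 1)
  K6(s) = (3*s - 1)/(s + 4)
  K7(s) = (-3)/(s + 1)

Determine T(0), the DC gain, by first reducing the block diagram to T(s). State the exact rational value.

The answer is 4/3.

Reasoning:
1. close the feedback loop around K1, K2 = (2*s + 1)/(2*s)
2. combine [K1/(1+K1*K2)], K3, K4, K5 in series = (-12*s^2 - 22*s - 8)/(12*s^4 + 17*s^3 + 2*s^2 - 3*s)
3. combine K6, K7 in series = (3 - 9*s)/(s^2 + 5*s + 4)
4. apply the feedback formula to ([K1/(1+K1*K2)]*K3*K4*K5), (K6*K7) = (-12*s^4 - 82*s^3 - 166*s^2 - 128*s - 32)/(12*s^6 + 77*s^5 + 135*s^4 + 183*s^3 + 155*s^2 - 6*s - 24)
That last expression is T(s); at s = 0 only the constant terms survive, so T(0) = -32/(-24) = 4/3.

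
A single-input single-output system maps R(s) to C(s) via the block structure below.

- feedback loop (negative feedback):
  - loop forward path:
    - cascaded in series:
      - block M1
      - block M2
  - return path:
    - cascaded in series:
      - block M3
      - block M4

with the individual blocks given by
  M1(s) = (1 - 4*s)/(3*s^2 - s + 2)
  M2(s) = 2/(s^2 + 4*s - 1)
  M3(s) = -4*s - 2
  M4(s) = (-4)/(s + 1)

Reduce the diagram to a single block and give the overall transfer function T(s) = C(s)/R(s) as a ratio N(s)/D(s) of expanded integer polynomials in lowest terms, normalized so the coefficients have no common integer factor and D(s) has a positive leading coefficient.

Step 1. multiply M1, M2 (series); result (2 - 8*s)/(3*s^4 + 11*s^3 - 5*s^2 + 9*s - 2)
Step 2. cascade M3, M4; result (16*s + 8)/(s + 1)
Step 3. feedback reduction of (M1*M2), (M3*M4), which is the overall transfer function T(s) = C(s)/R(s) in lowest terms

Hence the answer: (-8*s^2 - 6*s + 2)/(3*s^5 + 14*s^4 + 6*s^3 - 124*s^2 - 25*s + 14)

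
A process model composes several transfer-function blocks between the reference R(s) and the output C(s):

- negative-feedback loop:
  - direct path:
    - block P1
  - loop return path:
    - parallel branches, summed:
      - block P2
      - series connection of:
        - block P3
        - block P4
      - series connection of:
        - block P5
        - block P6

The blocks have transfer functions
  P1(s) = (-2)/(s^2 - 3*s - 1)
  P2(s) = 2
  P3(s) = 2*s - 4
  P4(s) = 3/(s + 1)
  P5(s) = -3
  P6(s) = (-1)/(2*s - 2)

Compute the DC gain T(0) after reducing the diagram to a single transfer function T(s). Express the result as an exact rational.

Answer: -1/11

Working:
Step 1. series reduction of P3, P4 = (6*s - 12)/(s + 1)
Step 2. combine P5, P6 in series = 3/(2*s - 2)
Step 3. combine P2, (P3*P4), (P5*P6) in parallel = (16*s^2 - 33*s + 23)/(2*s^2 - 2)
Step 4. apply the feedback formula to P1, (P2+(P3*P4)+(P5*P6)) = (2 - 2*s^2)/(s^4 - 3*s^3 - 18*s^2 + 36*s - 22)
The step-4 result is T(s). Setting s = 0: T(0) = 2/(-22) = -1/11.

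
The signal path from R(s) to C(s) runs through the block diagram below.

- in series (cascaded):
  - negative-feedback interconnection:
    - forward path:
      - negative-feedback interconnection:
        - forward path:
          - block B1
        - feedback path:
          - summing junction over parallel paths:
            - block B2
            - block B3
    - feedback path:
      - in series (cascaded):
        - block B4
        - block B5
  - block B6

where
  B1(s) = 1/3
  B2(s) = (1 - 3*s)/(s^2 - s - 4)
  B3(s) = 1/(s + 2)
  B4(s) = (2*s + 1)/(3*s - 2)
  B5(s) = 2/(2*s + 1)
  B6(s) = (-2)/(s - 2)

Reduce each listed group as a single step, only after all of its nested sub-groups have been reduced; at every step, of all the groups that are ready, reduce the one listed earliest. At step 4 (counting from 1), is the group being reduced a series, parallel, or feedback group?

Step 1 - parallel reduction of B2, B3
Step 2 - collapse the loop (B1 forward, (B2+B3) return)
Step 3 - multiply B4, B5 (series)
Step 4 - reduce the feedback loop with forward [B1/(1+B1*(B2+B3))] and return (B4*B5)
Step 5 - multiply [[B1/(1+B1*(B2+B3))]/(1+[B1/(1+B1*(B2+B3))]*(B4*B5))], B6 (series)
Step 4 collapses a feedback group.

Final answer: feedback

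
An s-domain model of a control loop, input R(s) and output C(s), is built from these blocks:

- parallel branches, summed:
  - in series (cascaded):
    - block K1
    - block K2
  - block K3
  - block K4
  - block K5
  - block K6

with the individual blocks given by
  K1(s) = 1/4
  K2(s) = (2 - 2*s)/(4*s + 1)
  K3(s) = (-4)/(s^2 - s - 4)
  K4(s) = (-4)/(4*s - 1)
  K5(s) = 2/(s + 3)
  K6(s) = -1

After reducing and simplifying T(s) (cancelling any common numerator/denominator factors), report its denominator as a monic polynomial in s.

The answer is s^5 + 2*s^4 - 113*s^3/16 - 97*s^2/8 + 7*s/16 + 3/4.

Reasoning:
(1) multiply K1, K2 (series) -> (1 - s)/(8*s + 2)
(2) add (K1*K2), K3, K4, K5, K6 (parallel) -> (-36*s^5 - 35*s^4 - s^3 - 37*s^2 + 385*s + 124)/(32*s^5 + 64*s^4 - 226*s^3 - 388*s^2 + 14*s + 24)
That last expression is T(s), already simplified. Scaling its denominator by 1/32 (the reciprocal of the leading coefficient) yields the monic denominator.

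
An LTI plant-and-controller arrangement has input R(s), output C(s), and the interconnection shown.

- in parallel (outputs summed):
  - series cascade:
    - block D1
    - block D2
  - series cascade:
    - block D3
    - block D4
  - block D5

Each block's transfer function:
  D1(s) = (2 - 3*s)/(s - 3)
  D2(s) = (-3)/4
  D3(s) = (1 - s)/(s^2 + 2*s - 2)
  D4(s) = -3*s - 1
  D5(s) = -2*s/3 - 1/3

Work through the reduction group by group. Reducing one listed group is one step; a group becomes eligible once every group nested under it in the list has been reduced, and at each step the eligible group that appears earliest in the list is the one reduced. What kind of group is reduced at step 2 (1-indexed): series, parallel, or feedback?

The answer is series.

Reasoning:
Step 1 - combine D1, D2 in series
Step 2 - multiply D3, D4 (series)
Step 3 - sum the parallel branches (D1*D2), (D3*D4), D5
So the answer for step 2 is series.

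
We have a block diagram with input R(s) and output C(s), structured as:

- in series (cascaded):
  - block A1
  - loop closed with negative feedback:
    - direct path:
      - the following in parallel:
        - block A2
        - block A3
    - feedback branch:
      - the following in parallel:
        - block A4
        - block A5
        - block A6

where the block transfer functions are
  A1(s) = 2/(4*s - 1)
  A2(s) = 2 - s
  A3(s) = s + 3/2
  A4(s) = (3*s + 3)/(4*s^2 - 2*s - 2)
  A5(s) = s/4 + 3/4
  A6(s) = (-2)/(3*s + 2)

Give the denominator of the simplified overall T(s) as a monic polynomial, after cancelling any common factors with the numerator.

Step 1. add A2, A3 (parallel) gives 7/2
Step 2. reduce the parallel group A4, A5, A6 gives (6*s^4 + 19*s^3 + 21*s + 14)/(24*s^3 + 4*s^2 - 20*s - 8)
Step 3. close the feedback loop around (A2+A3), (A4+A5+A6) gives (168*s^3 + 28*s^2 - 140*s - 56)/(42*s^4 + 181*s^3 + 8*s^2 + 107*s + 82)
Step 4. cascade A1, [(A2+A3)/(1+(A2+A3)*(A4+A5+A6))] gives (336*s^3 + 56*s^2 - 280*s - 112)/(168*s^5 + 682*s^4 - 149*s^3 + 420*s^2 + 221*s - 82)
The result of step 4 is T(s) in lowest terms. Its denominator has leading coefficient 168; dividing the denominator through by 168 makes it monic.

Final answer: s^5 + 341*s^4/84 - 149*s^3/168 + 5*s^2/2 + 221*s/168 - 41/84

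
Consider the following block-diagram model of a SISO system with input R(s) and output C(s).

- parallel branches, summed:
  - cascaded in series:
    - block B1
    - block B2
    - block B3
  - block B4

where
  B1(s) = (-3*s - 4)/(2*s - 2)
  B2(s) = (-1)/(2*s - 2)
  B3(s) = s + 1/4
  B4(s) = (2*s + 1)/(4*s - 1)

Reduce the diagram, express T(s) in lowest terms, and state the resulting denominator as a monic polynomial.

Reducing step by step:

Step 1 - series reduction of B1, B2, B3 gives (12*s^2 + 19*s + 4)/(16*s^2 - 32*s + 16)
Step 2 - combine (B1*B2*B3), B4 in parallel gives (80*s^3 + 16*s^2 - 3*s + 12)/(64*s^3 - 144*s^2 + 96*s - 16)
Step 2 gives the fully reduced T(s), with no common factor left to cancel. The denominator's leading coefficient is 64, so divide each of its coefficients by 64 to get the monic form.

Answer: s^3 - 9*s^2/4 + 3*s/2 - 1/4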